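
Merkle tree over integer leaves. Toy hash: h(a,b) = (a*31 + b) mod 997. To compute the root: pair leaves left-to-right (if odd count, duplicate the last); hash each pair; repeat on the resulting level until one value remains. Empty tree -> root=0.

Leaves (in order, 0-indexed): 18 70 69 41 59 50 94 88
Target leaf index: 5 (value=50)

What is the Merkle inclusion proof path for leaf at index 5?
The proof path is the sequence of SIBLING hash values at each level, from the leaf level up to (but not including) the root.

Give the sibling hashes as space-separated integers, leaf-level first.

L0 (leaves): [18, 70, 69, 41, 59, 50, 94, 88], target index=5
L1: h(18,70)=(18*31+70)%997=628 [pair 0] h(69,41)=(69*31+41)%997=186 [pair 1] h(59,50)=(59*31+50)%997=882 [pair 2] h(94,88)=(94*31+88)%997=11 [pair 3] -> [628, 186, 882, 11]
  Sibling for proof at L0: 59
L2: h(628,186)=(628*31+186)%997=711 [pair 0] h(882,11)=(882*31+11)%997=434 [pair 1] -> [711, 434]
  Sibling for proof at L1: 11
L3: h(711,434)=(711*31+434)%997=541 [pair 0] -> [541]
  Sibling for proof at L2: 711
Root: 541
Proof path (sibling hashes from leaf to root): [59, 11, 711]

Answer: 59 11 711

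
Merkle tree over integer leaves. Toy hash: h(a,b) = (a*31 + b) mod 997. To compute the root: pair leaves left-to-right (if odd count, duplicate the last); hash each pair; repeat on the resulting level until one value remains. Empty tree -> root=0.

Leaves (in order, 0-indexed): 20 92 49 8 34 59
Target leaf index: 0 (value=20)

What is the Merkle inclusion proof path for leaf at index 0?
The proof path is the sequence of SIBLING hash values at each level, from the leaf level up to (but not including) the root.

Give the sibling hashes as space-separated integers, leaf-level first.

Answer: 92 530 721

Derivation:
L0 (leaves): [20, 92, 49, 8, 34, 59], target index=0
L1: h(20,92)=(20*31+92)%997=712 [pair 0] h(49,8)=(49*31+8)%997=530 [pair 1] h(34,59)=(34*31+59)%997=116 [pair 2] -> [712, 530, 116]
  Sibling for proof at L0: 92
L2: h(712,530)=(712*31+530)%997=668 [pair 0] h(116,116)=(116*31+116)%997=721 [pair 1] -> [668, 721]
  Sibling for proof at L1: 530
L3: h(668,721)=(668*31+721)%997=492 [pair 0] -> [492]
  Sibling for proof at L2: 721
Root: 492
Proof path (sibling hashes from leaf to root): [92, 530, 721]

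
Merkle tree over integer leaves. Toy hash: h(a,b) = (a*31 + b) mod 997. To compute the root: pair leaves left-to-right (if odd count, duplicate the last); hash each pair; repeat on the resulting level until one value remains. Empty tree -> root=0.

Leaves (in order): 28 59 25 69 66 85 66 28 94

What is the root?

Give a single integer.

L0: [28, 59, 25, 69, 66, 85, 66, 28, 94]
L1: h(28,59)=(28*31+59)%997=927 h(25,69)=(25*31+69)%997=844 h(66,85)=(66*31+85)%997=137 h(66,28)=(66*31+28)%997=80 h(94,94)=(94*31+94)%997=17 -> [927, 844, 137, 80, 17]
L2: h(927,844)=(927*31+844)%997=668 h(137,80)=(137*31+80)%997=339 h(17,17)=(17*31+17)%997=544 -> [668, 339, 544]
L3: h(668,339)=(668*31+339)%997=110 h(544,544)=(544*31+544)%997=459 -> [110, 459]
L4: h(110,459)=(110*31+459)%997=878 -> [878]

Answer: 878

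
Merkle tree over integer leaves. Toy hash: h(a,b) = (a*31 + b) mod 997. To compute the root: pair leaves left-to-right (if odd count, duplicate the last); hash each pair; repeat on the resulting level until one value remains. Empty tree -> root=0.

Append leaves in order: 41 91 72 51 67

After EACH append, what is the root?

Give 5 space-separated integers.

After append 41 (leaves=[41]):
  L0: [41]
  root=41
After append 91 (leaves=[41, 91]):
  L0: [41, 91]
  L1: h(41,91)=(41*31+91)%997=365 -> [365]
  root=365
After append 72 (leaves=[41, 91, 72]):
  L0: [41, 91, 72]
  L1: h(41,91)=(41*31+91)%997=365 h(72,72)=(72*31+72)%997=310 -> [365, 310]
  L2: h(365,310)=(365*31+310)%997=658 -> [658]
  root=658
After append 51 (leaves=[41, 91, 72, 51]):
  L0: [41, 91, 72, 51]
  L1: h(41,91)=(41*31+91)%997=365 h(72,51)=(72*31+51)%997=289 -> [365, 289]
  L2: h(365,289)=(365*31+289)%997=637 -> [637]
  root=637
After append 67 (leaves=[41, 91, 72, 51, 67]):
  L0: [41, 91, 72, 51, 67]
  L1: h(41,91)=(41*31+91)%997=365 h(72,51)=(72*31+51)%997=289 h(67,67)=(67*31+67)%997=150 -> [365, 289, 150]
  L2: h(365,289)=(365*31+289)%997=637 h(150,150)=(150*31+150)%997=812 -> [637, 812]
  L3: h(637,812)=(637*31+812)%997=619 -> [619]
  root=619

Answer: 41 365 658 637 619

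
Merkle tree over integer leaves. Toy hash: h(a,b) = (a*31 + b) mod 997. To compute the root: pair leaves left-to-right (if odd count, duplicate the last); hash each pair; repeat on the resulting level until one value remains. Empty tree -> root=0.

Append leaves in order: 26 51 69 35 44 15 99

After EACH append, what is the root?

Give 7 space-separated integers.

Answer: 26 857 859 825 841 910 705

Derivation:
After append 26 (leaves=[26]):
  L0: [26]
  root=26
After append 51 (leaves=[26, 51]):
  L0: [26, 51]
  L1: h(26,51)=(26*31+51)%997=857 -> [857]
  root=857
After append 69 (leaves=[26, 51, 69]):
  L0: [26, 51, 69]
  L1: h(26,51)=(26*31+51)%997=857 h(69,69)=(69*31+69)%997=214 -> [857, 214]
  L2: h(857,214)=(857*31+214)%997=859 -> [859]
  root=859
After append 35 (leaves=[26, 51, 69, 35]):
  L0: [26, 51, 69, 35]
  L1: h(26,51)=(26*31+51)%997=857 h(69,35)=(69*31+35)%997=180 -> [857, 180]
  L2: h(857,180)=(857*31+180)%997=825 -> [825]
  root=825
After append 44 (leaves=[26, 51, 69, 35, 44]):
  L0: [26, 51, 69, 35, 44]
  L1: h(26,51)=(26*31+51)%997=857 h(69,35)=(69*31+35)%997=180 h(44,44)=(44*31+44)%997=411 -> [857, 180, 411]
  L2: h(857,180)=(857*31+180)%997=825 h(411,411)=(411*31+411)%997=191 -> [825, 191]
  L3: h(825,191)=(825*31+191)%997=841 -> [841]
  root=841
After append 15 (leaves=[26, 51, 69, 35, 44, 15]):
  L0: [26, 51, 69, 35, 44, 15]
  L1: h(26,51)=(26*31+51)%997=857 h(69,35)=(69*31+35)%997=180 h(44,15)=(44*31+15)%997=382 -> [857, 180, 382]
  L2: h(857,180)=(857*31+180)%997=825 h(382,382)=(382*31+382)%997=260 -> [825, 260]
  L3: h(825,260)=(825*31+260)%997=910 -> [910]
  root=910
After append 99 (leaves=[26, 51, 69, 35, 44, 15, 99]):
  L0: [26, 51, 69, 35, 44, 15, 99]
  L1: h(26,51)=(26*31+51)%997=857 h(69,35)=(69*31+35)%997=180 h(44,15)=(44*31+15)%997=382 h(99,99)=(99*31+99)%997=177 -> [857, 180, 382, 177]
  L2: h(857,180)=(857*31+180)%997=825 h(382,177)=(382*31+177)%997=55 -> [825, 55]
  L3: h(825,55)=(825*31+55)%997=705 -> [705]
  root=705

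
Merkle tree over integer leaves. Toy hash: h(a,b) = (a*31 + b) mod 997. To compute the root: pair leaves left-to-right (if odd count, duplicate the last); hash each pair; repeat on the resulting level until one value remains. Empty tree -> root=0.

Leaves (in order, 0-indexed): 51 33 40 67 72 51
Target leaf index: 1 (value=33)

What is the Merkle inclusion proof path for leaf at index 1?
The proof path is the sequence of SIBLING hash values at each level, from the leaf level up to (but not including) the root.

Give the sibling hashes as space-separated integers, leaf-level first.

Answer: 51 310 275

Derivation:
L0 (leaves): [51, 33, 40, 67, 72, 51], target index=1
L1: h(51,33)=(51*31+33)%997=617 [pair 0] h(40,67)=(40*31+67)%997=310 [pair 1] h(72,51)=(72*31+51)%997=289 [pair 2] -> [617, 310, 289]
  Sibling for proof at L0: 51
L2: h(617,310)=(617*31+310)%997=494 [pair 0] h(289,289)=(289*31+289)%997=275 [pair 1] -> [494, 275]
  Sibling for proof at L1: 310
L3: h(494,275)=(494*31+275)%997=634 [pair 0] -> [634]
  Sibling for proof at L2: 275
Root: 634
Proof path (sibling hashes from leaf to root): [51, 310, 275]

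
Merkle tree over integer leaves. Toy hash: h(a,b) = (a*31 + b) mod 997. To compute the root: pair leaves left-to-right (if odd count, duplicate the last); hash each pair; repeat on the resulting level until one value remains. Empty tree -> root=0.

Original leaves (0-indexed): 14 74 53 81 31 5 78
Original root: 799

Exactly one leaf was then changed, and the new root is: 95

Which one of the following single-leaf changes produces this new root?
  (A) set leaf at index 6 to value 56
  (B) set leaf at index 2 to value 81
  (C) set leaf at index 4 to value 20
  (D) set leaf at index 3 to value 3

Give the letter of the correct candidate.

Original leaves: [14, 74, 53, 81, 31, 5, 78]
Target new root: 95
Try each candidate change and compute the resulting root:
Candidate A: set leaf[6] = 56 -> leaves = [14, 74, 53, 81, 31, 5, 56]
  L0: [14, 74, 53, 81, 31, 5, 56]
  L1: h(14,74)=(14*31+74)%997=508 h(53,81)=(53*31+81)%997=727 h(31,5)=(31*31+5)%997=966 h(56,56)=(56*31+56)%997=795 -> [508, 727, 966, 795]
  L2: h(508,727)=(508*31+727)%997=523 h(966,795)=(966*31+795)%997=831 -> [523, 831]
  L3: h(523,831)=(523*31+831)%997=95 -> [95]
  root = 95 == target 95  ** MATCH **
Candidate B: set leaf[2] = 81 -> leaves = [14, 74, 81, 81, 31, 5, 78]
  L0: [14, 74, 81, 81, 31, 5, 78]
  L1: h(14,74)=(14*31+74)%997=508 h(81,81)=(81*31+81)%997=598 h(31,5)=(31*31+5)%997=966 h(78,78)=(78*31+78)%997=502 -> [508, 598, 966, 502]
  L2: h(508,598)=(508*31+598)%997=394 h(966,502)=(966*31+502)%997=538 -> [394, 538]
  L3: h(394,538)=(394*31+538)%997=788 -> [788]
  root = 788 != target 95
Candidate C: set leaf[4] = 20 -> leaves = [14, 74, 53, 81, 20, 5, 78]
  L0: [14, 74, 53, 81, 20, 5, 78]
  L1: h(14,74)=(14*31+74)%997=508 h(53,81)=(53*31+81)%997=727 h(20,5)=(20*31+5)%997=625 h(78,78)=(78*31+78)%997=502 -> [508, 727, 625, 502]
  L2: h(508,727)=(508*31+727)%997=523 h(625,502)=(625*31+502)%997=934 -> [523, 934]
  L3: h(523,934)=(523*31+934)%997=198 -> [198]
  root = 198 != target 95
Candidate D: set leaf[3] = 3 -> leaves = [14, 74, 53, 3, 31, 5, 78]
  L0: [14, 74, 53, 3, 31, 5, 78]
  L1: h(14,74)=(14*31+74)%997=508 h(53,3)=(53*31+3)%997=649 h(31,5)=(31*31+5)%997=966 h(78,78)=(78*31+78)%997=502 -> [508, 649, 966, 502]
  L2: h(508,649)=(508*31+649)%997=445 h(966,502)=(966*31+502)%997=538 -> [445, 538]
  L3: h(445,538)=(445*31+538)%997=375 -> [375]
  root = 375 != target 95
Candidate A produces the target root.

Answer: A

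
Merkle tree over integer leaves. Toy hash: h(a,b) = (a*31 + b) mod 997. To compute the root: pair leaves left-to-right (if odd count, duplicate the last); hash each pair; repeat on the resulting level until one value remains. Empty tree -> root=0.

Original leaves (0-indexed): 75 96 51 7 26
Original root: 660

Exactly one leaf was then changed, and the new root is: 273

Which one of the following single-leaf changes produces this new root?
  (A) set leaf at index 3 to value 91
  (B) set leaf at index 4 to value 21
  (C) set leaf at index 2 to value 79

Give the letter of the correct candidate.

Original leaves: [75, 96, 51, 7, 26]
Target new root: 273
Try each candidate change and compute the resulting root:
Candidate A: set leaf[3] = 91 -> leaves = [75, 96, 51, 91, 26]
  L0: [75, 96, 51, 91, 26]
  L1: h(75,96)=(75*31+96)%997=427 h(51,91)=(51*31+91)%997=675 h(26,26)=(26*31+26)%997=832 -> [427, 675, 832]
  L2: h(427,675)=(427*31+675)%997=951 h(832,832)=(832*31+832)%997=702 -> [951, 702]
  L3: h(951,702)=(951*31+702)%997=273 -> [273]
  root = 273 == target 273  ** MATCH **
Candidate B: set leaf[4] = 21 -> leaves = [75, 96, 51, 7, 21]
  L0: [75, 96, 51, 7, 21]
  L1: h(75,96)=(75*31+96)%997=427 h(51,7)=(51*31+7)%997=591 h(21,21)=(21*31+21)%997=672 -> [427, 591, 672]
  L2: h(427,591)=(427*31+591)%997=867 h(672,672)=(672*31+672)%997=567 -> [867, 567]
  L3: h(867,567)=(867*31+567)%997=525 -> [525]
  root = 525 != target 273
Candidate C: set leaf[2] = 79 -> leaves = [75, 96, 79, 7, 26]
  L0: [75, 96, 79, 7, 26]
  L1: h(75,96)=(75*31+96)%997=427 h(79,7)=(79*31+7)%997=462 h(26,26)=(26*31+26)%997=832 -> [427, 462, 832]
  L2: h(427,462)=(427*31+462)%997=738 h(832,832)=(832*31+832)%997=702 -> [738, 702]
  L3: h(738,702)=(738*31+702)%997=649 -> [649]
  root = 649 != target 273
Candidate A produces the target root.

Answer: A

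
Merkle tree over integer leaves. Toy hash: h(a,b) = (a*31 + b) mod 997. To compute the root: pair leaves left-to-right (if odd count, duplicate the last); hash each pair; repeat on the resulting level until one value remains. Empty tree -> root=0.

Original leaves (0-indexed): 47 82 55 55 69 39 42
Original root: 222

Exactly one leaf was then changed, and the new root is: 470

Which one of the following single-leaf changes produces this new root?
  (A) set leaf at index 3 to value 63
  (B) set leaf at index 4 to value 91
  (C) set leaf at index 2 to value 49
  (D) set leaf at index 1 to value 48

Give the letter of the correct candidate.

Answer: A

Derivation:
Original leaves: [47, 82, 55, 55, 69, 39, 42]
Target new root: 470
Try each candidate change and compute the resulting root:
Candidate A: set leaf[3] = 63 -> leaves = [47, 82, 55, 63, 69, 39, 42]
  L0: [47, 82, 55, 63, 69, 39, 42]
  L1: h(47,82)=(47*31+82)%997=542 h(55,63)=(55*31+63)%997=771 h(69,39)=(69*31+39)%997=184 h(42,42)=(42*31+42)%997=347 -> [542, 771, 184, 347]
  L2: h(542,771)=(542*31+771)%997=624 h(184,347)=(184*31+347)%997=69 -> [624, 69]
  L3: h(624,69)=(624*31+69)%997=470 -> [470]
  root = 470 == target 470  ** MATCH **
Candidate B: set leaf[4] = 91 -> leaves = [47, 82, 55, 55, 91, 39, 42]
  L0: [47, 82, 55, 55, 91, 39, 42]
  L1: h(47,82)=(47*31+82)%997=542 h(55,55)=(55*31+55)%997=763 h(91,39)=(91*31+39)%997=866 h(42,42)=(42*31+42)%997=347 -> [542, 763, 866, 347]
  L2: h(542,763)=(542*31+763)%997=616 h(866,347)=(866*31+347)%997=274 -> [616, 274]
  L3: h(616,274)=(616*31+274)%997=427 -> [427]
  root = 427 != target 470
Candidate C: set leaf[2] = 49 -> leaves = [47, 82, 49, 55, 69, 39, 42]
  L0: [47, 82, 49, 55, 69, 39, 42]
  L1: h(47,82)=(47*31+82)%997=542 h(49,55)=(49*31+55)%997=577 h(69,39)=(69*31+39)%997=184 h(42,42)=(42*31+42)%997=347 -> [542, 577, 184, 347]
  L2: h(542,577)=(542*31+577)%997=430 h(184,347)=(184*31+347)%997=69 -> [430, 69]
  L3: h(430,69)=(430*31+69)%997=438 -> [438]
  root = 438 != target 470
Candidate D: set leaf[1] = 48 -> leaves = [47, 48, 55, 55, 69, 39, 42]
  L0: [47, 48, 55, 55, 69, 39, 42]
  L1: h(47,48)=(47*31+48)%997=508 h(55,55)=(55*31+55)%997=763 h(69,39)=(69*31+39)%997=184 h(42,42)=(42*31+42)%997=347 -> [508, 763, 184, 347]
  L2: h(508,763)=(508*31+763)%997=559 h(184,347)=(184*31+347)%997=69 -> [559, 69]
  L3: h(559,69)=(559*31+69)%997=449 -> [449]
  root = 449 != target 470
Candidate A produces the target root.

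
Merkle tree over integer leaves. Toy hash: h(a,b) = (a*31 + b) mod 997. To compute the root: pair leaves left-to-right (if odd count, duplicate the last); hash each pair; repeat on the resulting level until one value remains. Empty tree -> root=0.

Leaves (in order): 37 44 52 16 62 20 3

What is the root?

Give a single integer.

L0: [37, 44, 52, 16, 62, 20, 3]
L1: h(37,44)=(37*31+44)%997=194 h(52,16)=(52*31+16)%997=631 h(62,20)=(62*31+20)%997=945 h(3,3)=(3*31+3)%997=96 -> [194, 631, 945, 96]
L2: h(194,631)=(194*31+631)%997=663 h(945,96)=(945*31+96)%997=478 -> [663, 478]
L3: h(663,478)=(663*31+478)%997=94 -> [94]

Answer: 94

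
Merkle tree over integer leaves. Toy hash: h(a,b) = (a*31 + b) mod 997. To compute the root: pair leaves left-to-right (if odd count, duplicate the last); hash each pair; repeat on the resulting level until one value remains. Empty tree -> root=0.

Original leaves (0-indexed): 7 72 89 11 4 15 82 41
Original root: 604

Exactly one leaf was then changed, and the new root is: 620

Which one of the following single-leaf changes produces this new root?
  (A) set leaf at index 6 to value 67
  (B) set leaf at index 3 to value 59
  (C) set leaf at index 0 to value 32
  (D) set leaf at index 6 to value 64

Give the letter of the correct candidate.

Answer: C

Derivation:
Original leaves: [7, 72, 89, 11, 4, 15, 82, 41]
Target new root: 620
Try each candidate change and compute the resulting root:
Candidate A: set leaf[6] = 67 -> leaves = [7, 72, 89, 11, 4, 15, 67, 41]
  L0: [7, 72, 89, 11, 4, 15, 67, 41]
  L1: h(7,72)=(7*31+72)%997=289 h(89,11)=(89*31+11)%997=776 h(4,15)=(4*31+15)%997=139 h(67,41)=(67*31+41)%997=124 -> [289, 776, 139, 124]
  L2: h(289,776)=(289*31+776)%997=762 h(139,124)=(139*31+124)%997=445 -> [762, 445]
  L3: h(762,445)=(762*31+445)%997=139 -> [139]
  root = 139 != target 620
Candidate B: set leaf[3] = 59 -> leaves = [7, 72, 89, 59, 4, 15, 82, 41]
  L0: [7, 72, 89, 59, 4, 15, 82, 41]
  L1: h(7,72)=(7*31+72)%997=289 h(89,59)=(89*31+59)%997=824 h(4,15)=(4*31+15)%997=139 h(82,41)=(82*31+41)%997=589 -> [289, 824, 139, 589]
  L2: h(289,824)=(289*31+824)%997=810 h(139,589)=(139*31+589)%997=910 -> [810, 910]
  L3: h(810,910)=(810*31+910)%997=98 -> [98]
  root = 98 != target 620
Candidate C: set leaf[0] = 32 -> leaves = [32, 72, 89, 11, 4, 15, 82, 41]
  L0: [32, 72, 89, 11, 4, 15, 82, 41]
  L1: h(32,72)=(32*31+72)%997=67 h(89,11)=(89*31+11)%997=776 h(4,15)=(4*31+15)%997=139 h(82,41)=(82*31+41)%997=589 -> [67, 776, 139, 589]
  L2: h(67,776)=(67*31+776)%997=859 h(139,589)=(139*31+589)%997=910 -> [859, 910]
  L3: h(859,910)=(859*31+910)%997=620 -> [620]
  root = 620 == target 620  ** MATCH **
Candidate D: set leaf[6] = 64 -> leaves = [7, 72, 89, 11, 4, 15, 64, 41]
  L0: [7, 72, 89, 11, 4, 15, 64, 41]
  L1: h(7,72)=(7*31+72)%997=289 h(89,11)=(89*31+11)%997=776 h(4,15)=(4*31+15)%997=139 h(64,41)=(64*31+41)%997=31 -> [289, 776, 139, 31]
  L2: h(289,776)=(289*31+776)%997=762 h(139,31)=(139*31+31)%997=352 -> [762, 352]
  L3: h(762,352)=(762*31+352)%997=46 -> [46]
  root = 46 != target 620
Candidate C produces the target root.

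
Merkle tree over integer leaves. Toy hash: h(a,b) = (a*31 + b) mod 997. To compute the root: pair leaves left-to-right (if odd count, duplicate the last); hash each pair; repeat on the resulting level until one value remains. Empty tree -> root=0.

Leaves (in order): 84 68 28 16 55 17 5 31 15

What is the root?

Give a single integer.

Answer: 757

Derivation:
L0: [84, 68, 28, 16, 55, 17, 5, 31, 15]
L1: h(84,68)=(84*31+68)%997=678 h(28,16)=(28*31+16)%997=884 h(55,17)=(55*31+17)%997=725 h(5,31)=(5*31+31)%997=186 h(15,15)=(15*31+15)%997=480 -> [678, 884, 725, 186, 480]
L2: h(678,884)=(678*31+884)%997=965 h(725,186)=(725*31+186)%997=727 h(480,480)=(480*31+480)%997=405 -> [965, 727, 405]
L3: h(965,727)=(965*31+727)%997=732 h(405,405)=(405*31+405)%997=996 -> [732, 996]
L4: h(732,996)=(732*31+996)%997=757 -> [757]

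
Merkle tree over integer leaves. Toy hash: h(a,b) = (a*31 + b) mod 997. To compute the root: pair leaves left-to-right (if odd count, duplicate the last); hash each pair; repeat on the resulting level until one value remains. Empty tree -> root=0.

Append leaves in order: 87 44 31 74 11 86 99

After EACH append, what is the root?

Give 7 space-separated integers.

Answer: 87 747 221 264 505 911 661

Derivation:
After append 87 (leaves=[87]):
  L0: [87]
  root=87
After append 44 (leaves=[87, 44]):
  L0: [87, 44]
  L1: h(87,44)=(87*31+44)%997=747 -> [747]
  root=747
After append 31 (leaves=[87, 44, 31]):
  L0: [87, 44, 31]
  L1: h(87,44)=(87*31+44)%997=747 h(31,31)=(31*31+31)%997=992 -> [747, 992]
  L2: h(747,992)=(747*31+992)%997=221 -> [221]
  root=221
After append 74 (leaves=[87, 44, 31, 74]):
  L0: [87, 44, 31, 74]
  L1: h(87,44)=(87*31+44)%997=747 h(31,74)=(31*31+74)%997=38 -> [747, 38]
  L2: h(747,38)=(747*31+38)%997=264 -> [264]
  root=264
After append 11 (leaves=[87, 44, 31, 74, 11]):
  L0: [87, 44, 31, 74, 11]
  L1: h(87,44)=(87*31+44)%997=747 h(31,74)=(31*31+74)%997=38 h(11,11)=(11*31+11)%997=352 -> [747, 38, 352]
  L2: h(747,38)=(747*31+38)%997=264 h(352,352)=(352*31+352)%997=297 -> [264, 297]
  L3: h(264,297)=(264*31+297)%997=505 -> [505]
  root=505
After append 86 (leaves=[87, 44, 31, 74, 11, 86]):
  L0: [87, 44, 31, 74, 11, 86]
  L1: h(87,44)=(87*31+44)%997=747 h(31,74)=(31*31+74)%997=38 h(11,86)=(11*31+86)%997=427 -> [747, 38, 427]
  L2: h(747,38)=(747*31+38)%997=264 h(427,427)=(427*31+427)%997=703 -> [264, 703]
  L3: h(264,703)=(264*31+703)%997=911 -> [911]
  root=911
After append 99 (leaves=[87, 44, 31, 74, 11, 86, 99]):
  L0: [87, 44, 31, 74, 11, 86, 99]
  L1: h(87,44)=(87*31+44)%997=747 h(31,74)=(31*31+74)%997=38 h(11,86)=(11*31+86)%997=427 h(99,99)=(99*31+99)%997=177 -> [747, 38, 427, 177]
  L2: h(747,38)=(747*31+38)%997=264 h(427,177)=(427*31+177)%997=453 -> [264, 453]
  L3: h(264,453)=(264*31+453)%997=661 -> [661]
  root=661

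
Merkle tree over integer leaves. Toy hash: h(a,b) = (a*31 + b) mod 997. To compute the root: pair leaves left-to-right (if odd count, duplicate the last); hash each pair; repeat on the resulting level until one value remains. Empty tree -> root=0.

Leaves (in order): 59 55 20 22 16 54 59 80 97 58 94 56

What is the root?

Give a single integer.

L0: [59, 55, 20, 22, 16, 54, 59, 80, 97, 58, 94, 56]
L1: h(59,55)=(59*31+55)%997=887 h(20,22)=(20*31+22)%997=642 h(16,54)=(16*31+54)%997=550 h(59,80)=(59*31+80)%997=912 h(97,58)=(97*31+58)%997=74 h(94,56)=(94*31+56)%997=976 -> [887, 642, 550, 912, 74, 976]
L2: h(887,642)=(887*31+642)%997=223 h(550,912)=(550*31+912)%997=16 h(74,976)=(74*31+976)%997=279 -> [223, 16, 279]
L3: h(223,16)=(223*31+16)%997=947 h(279,279)=(279*31+279)%997=952 -> [947, 952]
L4: h(947,952)=(947*31+952)%997=399 -> [399]

Answer: 399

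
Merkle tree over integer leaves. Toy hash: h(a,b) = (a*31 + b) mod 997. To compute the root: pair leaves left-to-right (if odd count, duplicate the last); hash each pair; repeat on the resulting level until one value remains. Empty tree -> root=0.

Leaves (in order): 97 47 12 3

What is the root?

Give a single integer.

L0: [97, 47, 12, 3]
L1: h(97,47)=(97*31+47)%997=63 h(12,3)=(12*31+3)%997=375 -> [63, 375]
L2: h(63,375)=(63*31+375)%997=334 -> [334]

Answer: 334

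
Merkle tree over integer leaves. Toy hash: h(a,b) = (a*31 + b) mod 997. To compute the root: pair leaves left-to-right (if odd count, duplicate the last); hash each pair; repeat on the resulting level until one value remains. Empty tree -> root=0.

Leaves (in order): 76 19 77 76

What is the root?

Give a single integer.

Answer: 316

Derivation:
L0: [76, 19, 77, 76]
L1: h(76,19)=(76*31+19)%997=381 h(77,76)=(77*31+76)%997=469 -> [381, 469]
L2: h(381,469)=(381*31+469)%997=316 -> [316]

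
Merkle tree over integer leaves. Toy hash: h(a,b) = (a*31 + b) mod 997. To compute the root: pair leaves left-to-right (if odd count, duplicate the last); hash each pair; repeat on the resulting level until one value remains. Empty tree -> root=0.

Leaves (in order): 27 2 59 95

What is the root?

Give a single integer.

L0: [27, 2, 59, 95]
L1: h(27,2)=(27*31+2)%997=839 h(59,95)=(59*31+95)%997=927 -> [839, 927]
L2: h(839,927)=(839*31+927)%997=17 -> [17]

Answer: 17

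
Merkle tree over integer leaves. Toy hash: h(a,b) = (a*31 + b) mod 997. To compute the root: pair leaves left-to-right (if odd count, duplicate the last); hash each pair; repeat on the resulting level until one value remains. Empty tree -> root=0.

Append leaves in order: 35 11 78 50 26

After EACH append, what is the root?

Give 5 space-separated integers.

Answer: 35 99 580 552 865

Derivation:
After append 35 (leaves=[35]):
  L0: [35]
  root=35
After append 11 (leaves=[35, 11]):
  L0: [35, 11]
  L1: h(35,11)=(35*31+11)%997=99 -> [99]
  root=99
After append 78 (leaves=[35, 11, 78]):
  L0: [35, 11, 78]
  L1: h(35,11)=(35*31+11)%997=99 h(78,78)=(78*31+78)%997=502 -> [99, 502]
  L2: h(99,502)=(99*31+502)%997=580 -> [580]
  root=580
After append 50 (leaves=[35, 11, 78, 50]):
  L0: [35, 11, 78, 50]
  L1: h(35,11)=(35*31+11)%997=99 h(78,50)=(78*31+50)%997=474 -> [99, 474]
  L2: h(99,474)=(99*31+474)%997=552 -> [552]
  root=552
After append 26 (leaves=[35, 11, 78, 50, 26]):
  L0: [35, 11, 78, 50, 26]
  L1: h(35,11)=(35*31+11)%997=99 h(78,50)=(78*31+50)%997=474 h(26,26)=(26*31+26)%997=832 -> [99, 474, 832]
  L2: h(99,474)=(99*31+474)%997=552 h(832,832)=(832*31+832)%997=702 -> [552, 702]
  L3: h(552,702)=(552*31+702)%997=865 -> [865]
  root=865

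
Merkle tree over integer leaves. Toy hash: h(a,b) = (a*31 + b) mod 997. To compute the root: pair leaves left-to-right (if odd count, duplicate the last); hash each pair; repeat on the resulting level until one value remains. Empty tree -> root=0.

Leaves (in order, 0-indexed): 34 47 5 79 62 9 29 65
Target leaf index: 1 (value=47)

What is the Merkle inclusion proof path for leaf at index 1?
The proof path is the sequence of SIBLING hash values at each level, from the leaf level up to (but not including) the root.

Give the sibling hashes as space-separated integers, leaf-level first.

L0 (leaves): [34, 47, 5, 79, 62, 9, 29, 65], target index=1
L1: h(34,47)=(34*31+47)%997=104 [pair 0] h(5,79)=(5*31+79)%997=234 [pair 1] h(62,9)=(62*31+9)%997=934 [pair 2] h(29,65)=(29*31+65)%997=964 [pair 3] -> [104, 234, 934, 964]
  Sibling for proof at L0: 34
L2: h(104,234)=(104*31+234)%997=467 [pair 0] h(934,964)=(934*31+964)%997=8 [pair 1] -> [467, 8]
  Sibling for proof at L1: 234
L3: h(467,8)=(467*31+8)%997=527 [pair 0] -> [527]
  Sibling for proof at L2: 8
Root: 527
Proof path (sibling hashes from leaf to root): [34, 234, 8]

Answer: 34 234 8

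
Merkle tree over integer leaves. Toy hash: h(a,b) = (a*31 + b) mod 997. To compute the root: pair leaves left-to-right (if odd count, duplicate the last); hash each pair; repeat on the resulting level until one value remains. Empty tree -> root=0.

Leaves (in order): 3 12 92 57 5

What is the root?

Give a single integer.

L0: [3, 12, 92, 57, 5]
L1: h(3,12)=(3*31+12)%997=105 h(92,57)=(92*31+57)%997=915 h(5,5)=(5*31+5)%997=160 -> [105, 915, 160]
L2: h(105,915)=(105*31+915)%997=182 h(160,160)=(160*31+160)%997=135 -> [182, 135]
L3: h(182,135)=(182*31+135)%997=792 -> [792]

Answer: 792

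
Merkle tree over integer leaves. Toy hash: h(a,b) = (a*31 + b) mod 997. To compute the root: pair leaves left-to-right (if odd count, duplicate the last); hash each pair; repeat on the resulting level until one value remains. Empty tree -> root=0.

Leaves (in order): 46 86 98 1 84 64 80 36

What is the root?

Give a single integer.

L0: [46, 86, 98, 1, 84, 64, 80, 36]
L1: h(46,86)=(46*31+86)%997=515 h(98,1)=(98*31+1)%997=48 h(84,64)=(84*31+64)%997=674 h(80,36)=(80*31+36)%997=522 -> [515, 48, 674, 522]
L2: h(515,48)=(515*31+48)%997=61 h(674,522)=(674*31+522)%997=479 -> [61, 479]
L3: h(61,479)=(61*31+479)%997=376 -> [376]

Answer: 376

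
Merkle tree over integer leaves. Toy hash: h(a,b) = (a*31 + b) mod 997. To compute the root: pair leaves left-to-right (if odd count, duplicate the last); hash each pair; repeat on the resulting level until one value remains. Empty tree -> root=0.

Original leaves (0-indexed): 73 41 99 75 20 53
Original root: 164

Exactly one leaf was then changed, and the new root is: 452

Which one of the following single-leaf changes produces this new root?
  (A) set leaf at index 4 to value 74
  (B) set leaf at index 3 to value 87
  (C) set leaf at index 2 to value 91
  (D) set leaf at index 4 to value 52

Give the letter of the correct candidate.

Original leaves: [73, 41, 99, 75, 20, 53]
Target new root: 452
Try each candidate change and compute the resulting root:
Candidate A: set leaf[4] = 74 -> leaves = [73, 41, 99, 75, 74, 53]
  L0: [73, 41, 99, 75, 74, 53]
  L1: h(73,41)=(73*31+41)%997=310 h(99,75)=(99*31+75)%997=153 h(74,53)=(74*31+53)%997=353 -> [310, 153, 353]
  L2: h(310,153)=(310*31+153)%997=790 h(353,353)=(353*31+353)%997=329 -> [790, 329]
  L3: h(790,329)=(790*31+329)%997=891 -> [891]
  root = 891 != target 452
Candidate B: set leaf[3] = 87 -> leaves = [73, 41, 99, 87, 20, 53]
  L0: [73, 41, 99, 87, 20, 53]
  L1: h(73,41)=(73*31+41)%997=310 h(99,87)=(99*31+87)%997=165 h(20,53)=(20*31+53)%997=673 -> [310, 165, 673]
  L2: h(310,165)=(310*31+165)%997=802 h(673,673)=(673*31+673)%997=599 -> [802, 599]
  L3: h(802,599)=(802*31+599)%997=536 -> [536]
  root = 536 != target 452
Candidate C: set leaf[2] = 91 -> leaves = [73, 41, 91, 75, 20, 53]
  L0: [73, 41, 91, 75, 20, 53]
  L1: h(73,41)=(73*31+41)%997=310 h(91,75)=(91*31+75)%997=902 h(20,53)=(20*31+53)%997=673 -> [310, 902, 673]
  L2: h(310,902)=(310*31+902)%997=542 h(673,673)=(673*31+673)%997=599 -> [542, 599]
  L3: h(542,599)=(542*31+599)%997=452 -> [452]
  root = 452 == target 452  ** MATCH **
Candidate D: set leaf[4] = 52 -> leaves = [73, 41, 99, 75, 52, 53]
  L0: [73, 41, 99, 75, 52, 53]
  L1: h(73,41)=(73*31+41)%997=310 h(99,75)=(99*31+75)%997=153 h(52,53)=(52*31+53)%997=668 -> [310, 153, 668]
  L2: h(310,153)=(310*31+153)%997=790 h(668,668)=(668*31+668)%997=439 -> [790, 439]
  L3: h(790,439)=(790*31+439)%997=4 -> [4]
  root = 4 != target 452
Candidate C produces the target root.

Answer: C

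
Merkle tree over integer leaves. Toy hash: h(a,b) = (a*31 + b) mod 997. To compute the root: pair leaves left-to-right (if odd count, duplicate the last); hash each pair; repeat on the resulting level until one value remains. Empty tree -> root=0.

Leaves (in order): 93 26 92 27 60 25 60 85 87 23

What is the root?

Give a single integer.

L0: [93, 26, 92, 27, 60, 25, 60, 85, 87, 23]
L1: h(93,26)=(93*31+26)%997=915 h(92,27)=(92*31+27)%997=885 h(60,25)=(60*31+25)%997=888 h(60,85)=(60*31+85)%997=948 h(87,23)=(87*31+23)%997=726 -> [915, 885, 888, 948, 726]
L2: h(915,885)=(915*31+885)%997=337 h(888,948)=(888*31+948)%997=560 h(726,726)=(726*31+726)%997=301 -> [337, 560, 301]
L3: h(337,560)=(337*31+560)%997=40 h(301,301)=(301*31+301)%997=659 -> [40, 659]
L4: h(40,659)=(40*31+659)%997=902 -> [902]

Answer: 902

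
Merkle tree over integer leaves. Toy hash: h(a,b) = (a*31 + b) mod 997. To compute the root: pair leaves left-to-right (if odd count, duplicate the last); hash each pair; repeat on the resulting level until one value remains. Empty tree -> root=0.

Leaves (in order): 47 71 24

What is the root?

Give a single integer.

L0: [47, 71, 24]
L1: h(47,71)=(47*31+71)%997=531 h(24,24)=(24*31+24)%997=768 -> [531, 768]
L2: h(531,768)=(531*31+768)%997=280 -> [280]

Answer: 280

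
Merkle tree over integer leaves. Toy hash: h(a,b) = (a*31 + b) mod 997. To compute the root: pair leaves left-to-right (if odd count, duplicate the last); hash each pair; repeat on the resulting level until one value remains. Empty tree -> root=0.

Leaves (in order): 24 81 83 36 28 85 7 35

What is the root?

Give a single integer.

L0: [24, 81, 83, 36, 28, 85, 7, 35]
L1: h(24,81)=(24*31+81)%997=825 h(83,36)=(83*31+36)%997=615 h(28,85)=(28*31+85)%997=953 h(7,35)=(7*31+35)%997=252 -> [825, 615, 953, 252]
L2: h(825,615)=(825*31+615)%997=268 h(953,252)=(953*31+252)%997=882 -> [268, 882]
L3: h(268,882)=(268*31+882)%997=217 -> [217]

Answer: 217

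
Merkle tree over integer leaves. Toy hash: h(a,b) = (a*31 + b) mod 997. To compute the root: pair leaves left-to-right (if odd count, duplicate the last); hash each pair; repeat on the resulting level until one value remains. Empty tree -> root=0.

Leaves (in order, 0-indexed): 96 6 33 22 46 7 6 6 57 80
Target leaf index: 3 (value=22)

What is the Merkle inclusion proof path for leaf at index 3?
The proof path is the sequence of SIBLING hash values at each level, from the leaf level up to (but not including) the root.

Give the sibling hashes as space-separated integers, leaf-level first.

Answer: 33 988 747 19

Derivation:
L0 (leaves): [96, 6, 33, 22, 46, 7, 6, 6, 57, 80], target index=3
L1: h(96,6)=(96*31+6)%997=988 [pair 0] h(33,22)=(33*31+22)%997=48 [pair 1] h(46,7)=(46*31+7)%997=436 [pair 2] h(6,6)=(6*31+6)%997=192 [pair 3] h(57,80)=(57*31+80)%997=850 [pair 4] -> [988, 48, 436, 192, 850]
  Sibling for proof at L0: 33
L2: h(988,48)=(988*31+48)%997=766 [pair 0] h(436,192)=(436*31+192)%997=747 [pair 1] h(850,850)=(850*31+850)%997=281 [pair 2] -> [766, 747, 281]
  Sibling for proof at L1: 988
L3: h(766,747)=(766*31+747)%997=565 [pair 0] h(281,281)=(281*31+281)%997=19 [pair 1] -> [565, 19]
  Sibling for proof at L2: 747
L4: h(565,19)=(565*31+19)%997=585 [pair 0] -> [585]
  Sibling for proof at L3: 19
Root: 585
Proof path (sibling hashes from leaf to root): [33, 988, 747, 19]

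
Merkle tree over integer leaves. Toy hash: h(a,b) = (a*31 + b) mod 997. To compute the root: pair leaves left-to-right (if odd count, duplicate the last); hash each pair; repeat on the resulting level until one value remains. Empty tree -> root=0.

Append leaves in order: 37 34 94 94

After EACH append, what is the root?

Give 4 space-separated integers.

After append 37 (leaves=[37]):
  L0: [37]
  root=37
After append 34 (leaves=[37, 34]):
  L0: [37, 34]
  L1: h(37,34)=(37*31+34)%997=184 -> [184]
  root=184
After append 94 (leaves=[37, 34, 94]):
  L0: [37, 34, 94]
  L1: h(37,34)=(37*31+34)%997=184 h(94,94)=(94*31+94)%997=17 -> [184, 17]
  L2: h(184,17)=(184*31+17)%997=736 -> [736]
  root=736
After append 94 (leaves=[37, 34, 94, 94]):
  L0: [37, 34, 94, 94]
  L1: h(37,34)=(37*31+34)%997=184 h(94,94)=(94*31+94)%997=17 -> [184, 17]
  L2: h(184,17)=(184*31+17)%997=736 -> [736]
  root=736

Answer: 37 184 736 736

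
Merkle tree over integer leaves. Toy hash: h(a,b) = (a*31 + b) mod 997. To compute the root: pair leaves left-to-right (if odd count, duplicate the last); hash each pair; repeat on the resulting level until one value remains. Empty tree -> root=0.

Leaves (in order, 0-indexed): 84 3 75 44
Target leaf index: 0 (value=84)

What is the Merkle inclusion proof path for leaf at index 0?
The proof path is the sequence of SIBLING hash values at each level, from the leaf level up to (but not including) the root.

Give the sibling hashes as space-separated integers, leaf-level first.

Answer: 3 375

Derivation:
L0 (leaves): [84, 3, 75, 44], target index=0
L1: h(84,3)=(84*31+3)%997=613 [pair 0] h(75,44)=(75*31+44)%997=375 [pair 1] -> [613, 375]
  Sibling for proof at L0: 3
L2: h(613,375)=(613*31+375)%997=435 [pair 0] -> [435]
  Sibling for proof at L1: 375
Root: 435
Proof path (sibling hashes from leaf to root): [3, 375]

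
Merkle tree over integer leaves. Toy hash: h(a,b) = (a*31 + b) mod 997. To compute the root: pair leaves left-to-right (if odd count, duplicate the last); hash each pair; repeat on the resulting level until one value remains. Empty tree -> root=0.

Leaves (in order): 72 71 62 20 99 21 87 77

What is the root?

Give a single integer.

Answer: 86

Derivation:
L0: [72, 71, 62, 20, 99, 21, 87, 77]
L1: h(72,71)=(72*31+71)%997=309 h(62,20)=(62*31+20)%997=945 h(99,21)=(99*31+21)%997=99 h(87,77)=(87*31+77)%997=780 -> [309, 945, 99, 780]
L2: h(309,945)=(309*31+945)%997=554 h(99,780)=(99*31+780)%997=858 -> [554, 858]
L3: h(554,858)=(554*31+858)%997=86 -> [86]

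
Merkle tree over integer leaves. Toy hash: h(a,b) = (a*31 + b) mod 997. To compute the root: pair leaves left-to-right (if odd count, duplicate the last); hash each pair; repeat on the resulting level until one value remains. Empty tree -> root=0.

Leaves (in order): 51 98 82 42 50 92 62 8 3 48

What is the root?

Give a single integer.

Answer: 830

Derivation:
L0: [51, 98, 82, 42, 50, 92, 62, 8, 3, 48]
L1: h(51,98)=(51*31+98)%997=682 h(82,42)=(82*31+42)%997=590 h(50,92)=(50*31+92)%997=645 h(62,8)=(62*31+8)%997=933 h(3,48)=(3*31+48)%997=141 -> [682, 590, 645, 933, 141]
L2: h(682,590)=(682*31+590)%997=795 h(645,933)=(645*31+933)%997=988 h(141,141)=(141*31+141)%997=524 -> [795, 988, 524]
L3: h(795,988)=(795*31+988)%997=708 h(524,524)=(524*31+524)%997=816 -> [708, 816]
L4: h(708,816)=(708*31+816)%997=830 -> [830]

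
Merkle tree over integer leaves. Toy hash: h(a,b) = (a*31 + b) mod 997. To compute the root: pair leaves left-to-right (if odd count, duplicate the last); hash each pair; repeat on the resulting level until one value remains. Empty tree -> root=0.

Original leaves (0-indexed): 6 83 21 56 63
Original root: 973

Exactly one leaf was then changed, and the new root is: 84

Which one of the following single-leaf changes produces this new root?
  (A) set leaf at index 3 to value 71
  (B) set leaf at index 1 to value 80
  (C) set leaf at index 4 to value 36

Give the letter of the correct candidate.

Original leaves: [6, 83, 21, 56, 63]
Target new root: 84
Try each candidate change and compute the resulting root:
Candidate A: set leaf[3] = 71 -> leaves = [6, 83, 21, 71, 63]
  L0: [6, 83, 21, 71, 63]
  L1: h(6,83)=(6*31+83)%997=269 h(21,71)=(21*31+71)%997=722 h(63,63)=(63*31+63)%997=22 -> [269, 722, 22]
  L2: h(269,722)=(269*31+722)%997=88 h(22,22)=(22*31+22)%997=704 -> [88, 704]
  L3: h(88,704)=(88*31+704)%997=441 -> [441]
  root = 441 != target 84
Candidate B: set leaf[1] = 80 -> leaves = [6, 80, 21, 56, 63]
  L0: [6, 80, 21, 56, 63]
  L1: h(6,80)=(6*31+80)%997=266 h(21,56)=(21*31+56)%997=707 h(63,63)=(63*31+63)%997=22 -> [266, 707, 22]
  L2: h(266,707)=(266*31+707)%997=977 h(22,22)=(22*31+22)%997=704 -> [977, 704]
  L3: h(977,704)=(977*31+704)%997=84 -> [84]
  root = 84 == target 84  ** MATCH **
Candidate C: set leaf[4] = 36 -> leaves = [6, 83, 21, 56, 36]
  L0: [6, 83, 21, 56, 36]
  L1: h(6,83)=(6*31+83)%997=269 h(21,56)=(21*31+56)%997=707 h(36,36)=(36*31+36)%997=155 -> [269, 707, 155]
  L2: h(269,707)=(269*31+707)%997=73 h(155,155)=(155*31+155)%997=972 -> [73, 972]
  L3: h(73,972)=(73*31+972)%997=244 -> [244]
  root = 244 != target 84
Candidate B produces the target root.

Answer: B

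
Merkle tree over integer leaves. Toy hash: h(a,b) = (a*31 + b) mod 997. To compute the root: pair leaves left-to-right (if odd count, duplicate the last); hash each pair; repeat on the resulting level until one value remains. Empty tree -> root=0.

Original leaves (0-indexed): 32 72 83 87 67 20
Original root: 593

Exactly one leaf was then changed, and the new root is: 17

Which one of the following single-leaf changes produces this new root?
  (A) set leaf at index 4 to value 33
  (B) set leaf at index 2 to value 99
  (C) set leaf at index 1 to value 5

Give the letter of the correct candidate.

Original leaves: [32, 72, 83, 87, 67, 20]
Target new root: 17
Try each candidate change and compute the resulting root:
Candidate A: set leaf[4] = 33 -> leaves = [32, 72, 83, 87, 33, 20]
  L0: [32, 72, 83, 87, 33, 20]
  L1: h(32,72)=(32*31+72)%997=67 h(83,87)=(83*31+87)%997=666 h(33,20)=(33*31+20)%997=46 -> [67, 666, 46]
  L2: h(67,666)=(67*31+666)%997=749 h(46,46)=(46*31+46)%997=475 -> [749, 475]
  L3: h(749,475)=(749*31+475)%997=763 -> [763]
  root = 763 != target 17
Candidate B: set leaf[2] = 99 -> leaves = [32, 72, 99, 87, 67, 20]
  L0: [32, 72, 99, 87, 67, 20]
  L1: h(32,72)=(32*31+72)%997=67 h(99,87)=(99*31+87)%997=165 h(67,20)=(67*31+20)%997=103 -> [67, 165, 103]
  L2: h(67,165)=(67*31+165)%997=248 h(103,103)=(103*31+103)%997=305 -> [248, 305]
  L3: h(248,305)=(248*31+305)%997=17 -> [17]
  root = 17 == target 17  ** MATCH **
Candidate C: set leaf[1] = 5 -> leaves = [32, 5, 83, 87, 67, 20]
  L0: [32, 5, 83, 87, 67, 20]
  L1: h(32,5)=(32*31+5)%997=0 h(83,87)=(83*31+87)%997=666 h(67,20)=(67*31+20)%997=103 -> [0, 666, 103]
  L2: h(0,666)=(0*31+666)%997=666 h(103,103)=(103*31+103)%997=305 -> [666, 305]
  L3: h(666,305)=(666*31+305)%997=14 -> [14]
  root = 14 != target 17
Candidate B produces the target root.

Answer: B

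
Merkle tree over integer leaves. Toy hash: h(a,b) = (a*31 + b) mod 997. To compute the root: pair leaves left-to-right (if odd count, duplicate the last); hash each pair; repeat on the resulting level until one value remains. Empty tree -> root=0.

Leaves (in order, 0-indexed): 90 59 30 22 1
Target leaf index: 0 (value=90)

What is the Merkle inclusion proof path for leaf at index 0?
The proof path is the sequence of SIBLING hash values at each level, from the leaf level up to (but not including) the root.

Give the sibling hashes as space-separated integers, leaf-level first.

L0 (leaves): [90, 59, 30, 22, 1], target index=0
L1: h(90,59)=(90*31+59)%997=855 [pair 0] h(30,22)=(30*31+22)%997=952 [pair 1] h(1,1)=(1*31+1)%997=32 [pair 2] -> [855, 952, 32]
  Sibling for proof at L0: 59
L2: h(855,952)=(855*31+952)%997=538 [pair 0] h(32,32)=(32*31+32)%997=27 [pair 1] -> [538, 27]
  Sibling for proof at L1: 952
L3: h(538,27)=(538*31+27)%997=753 [pair 0] -> [753]
  Sibling for proof at L2: 27
Root: 753
Proof path (sibling hashes from leaf to root): [59, 952, 27]

Answer: 59 952 27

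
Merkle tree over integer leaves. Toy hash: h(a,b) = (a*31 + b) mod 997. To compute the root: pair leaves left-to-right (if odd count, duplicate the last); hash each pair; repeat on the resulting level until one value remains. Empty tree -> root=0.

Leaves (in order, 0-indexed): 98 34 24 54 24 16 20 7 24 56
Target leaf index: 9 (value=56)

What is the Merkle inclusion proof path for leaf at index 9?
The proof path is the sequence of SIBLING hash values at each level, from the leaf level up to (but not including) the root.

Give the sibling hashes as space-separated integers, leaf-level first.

L0 (leaves): [98, 34, 24, 54, 24, 16, 20, 7, 24, 56], target index=9
L1: h(98,34)=(98*31+34)%997=81 [pair 0] h(24,54)=(24*31+54)%997=798 [pair 1] h(24,16)=(24*31+16)%997=760 [pair 2] h(20,7)=(20*31+7)%997=627 [pair 3] h(24,56)=(24*31+56)%997=800 [pair 4] -> [81, 798, 760, 627, 800]
  Sibling for proof at L0: 24
L2: h(81,798)=(81*31+798)%997=318 [pair 0] h(760,627)=(760*31+627)%997=259 [pair 1] h(800,800)=(800*31+800)%997=675 [pair 2] -> [318, 259, 675]
  Sibling for proof at L1: 800
L3: h(318,259)=(318*31+259)%997=147 [pair 0] h(675,675)=(675*31+675)%997=663 [pair 1] -> [147, 663]
  Sibling for proof at L2: 675
L4: h(147,663)=(147*31+663)%997=235 [pair 0] -> [235]
  Sibling for proof at L3: 147
Root: 235
Proof path (sibling hashes from leaf to root): [24, 800, 675, 147]

Answer: 24 800 675 147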